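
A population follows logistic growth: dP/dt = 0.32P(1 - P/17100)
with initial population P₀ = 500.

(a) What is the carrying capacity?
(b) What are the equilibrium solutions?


Logistic ODE dP/dt = 0.32P(1 - P/17100) has equilibria where dP/dt = 0, i.e. P = 0 or P = 17100.
The coefficient (1 - P/K) = 0 when P = K, identifying K = 17100 as the carrying capacity.
(a) K = 17100; (b) equilibria P = 0 and P = 17100.


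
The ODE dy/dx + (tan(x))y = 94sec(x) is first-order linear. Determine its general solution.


P(x) = tan(x) ⇒ μ = e^(∫tan(x)dx) = sec(x).
(sec(x) y)' = 94sec²(x) ⇒ sec(x) y = 94tan(x) + C.
Multiply by cos(x): y = 94sin(x) + C·cos(x).


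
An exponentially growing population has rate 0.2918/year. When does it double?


Exponential growth: P(t) = P₀ e^(0.2918t). Set P(t)/P₀ = 2: e^(0.2918t) = 2.
Solve: t = ln(2)/0.2918 ≈ 2.38 years.


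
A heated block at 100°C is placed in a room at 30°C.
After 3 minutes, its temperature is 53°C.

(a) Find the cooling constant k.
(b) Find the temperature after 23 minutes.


Newton's law: T(t) = T_a + (T₀ - T_a)e^(-kt).
(a) Use T(3) = 53: (53 - 30)/(100 - 30) = e^(-k·3), so k = -ln(0.329)/3 ≈ 0.3710.
(b) Apply k to t = 23: T(23) = 30 + (70)e^(-8.533) ≈ 30.0°C.


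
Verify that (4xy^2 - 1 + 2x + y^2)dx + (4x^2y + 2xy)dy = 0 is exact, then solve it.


Check exactness: ∂M/∂y = 8xy + 2y and ∂N/∂x = 8xy + 2y; equal, so the equation is exact.
Integrate M with respect to x (treating y as constant): ∫M dx = 2x^2y^2 - x + x^2 + xy^2 + h(y).
Differentiate w.r.t. y and set equal to N: all terms match, so h'(y) = 0 and h is a constant absorbed into C.
General solution: 2x^2y^2 - x + x^2 + xy^2 = C.


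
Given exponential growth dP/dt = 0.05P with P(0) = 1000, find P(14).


The ODE dP/dt = 0.05P has solution P(t) = P(0)e^(0.05t).
Substitute P(0) = 1000 and t = 14: P(14) = 1000 e^(0.70) ≈ 2014.


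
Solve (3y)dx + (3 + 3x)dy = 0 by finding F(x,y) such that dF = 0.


Check exactness: ∂M/∂y = 3 and ∂N/∂x = 3; equal, so the equation is exact.
Integrate M with respect to x (treating y as constant): ∫M dx = 3xy + h(y).
Differentiate w.r.t. y and set equal to N: the x-dependent terms already match, leaving h'(y) = 3. Integrate: h(y) = 3y.
So F(x,y) = 3y + 3xy.
General solution: 3y + 3xy = C.


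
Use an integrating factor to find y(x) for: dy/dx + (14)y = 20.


P(x) = 14, Q(x) = 20; integrating factor μ = e^(14x).
(μ y)' = 20e^(14x) ⇒ μ y = (10/7)e^(14x) + C.
Divide by μ: y = 10/7 + Ce^(-14x).


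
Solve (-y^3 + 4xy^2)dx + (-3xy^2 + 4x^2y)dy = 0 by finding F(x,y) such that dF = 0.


Check exactness: ∂M/∂y = -3y^2 + 8xy and ∂N/∂x = -3y^2 + 8xy; equal, so the equation is exact.
Integrate M with respect to x (treating y as constant): ∫M dx = -xy^3 + 2x^2y^2 + h(y).
Differentiate w.r.t. y and set equal to N: all terms match, so h'(y) = 0 and h is a constant absorbed into C.
General solution: -xy^3 + 2x^2y^2 = C.


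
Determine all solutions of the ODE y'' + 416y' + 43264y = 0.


Characteristic equation: r² + 416r + 43264 = 0, i.e. (r + 208)² = 0.
Repeated root r = -208; include an x factor for the second linearly independent solution.
General solution: y = (C₁ + C₂x)e^(-208x).


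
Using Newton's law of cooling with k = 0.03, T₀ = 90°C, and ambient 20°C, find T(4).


Newton's law: dT/dt = -k(T - T_a) has solution T(t) = T_a + (T₀ - T_a)e^(-kt).
Plug in T_a = 20, T₀ = 90, k = 0.03, t = 4: T(4) = 20 + (70)e^(-0.12) ≈ 82.1°C.


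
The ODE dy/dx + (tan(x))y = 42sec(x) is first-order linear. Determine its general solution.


P(x) = tan(x) ⇒ μ = e^(∫tan(x)dx) = sec(x).
(sec(x) y)' = 42sec²(x) ⇒ sec(x) y = 42tan(x) + C.
Multiply by cos(x): y = 42sin(x) + C·cos(x).


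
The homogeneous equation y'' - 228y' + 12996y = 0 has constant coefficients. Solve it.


Characteristic equation: r² - 228r + 12996 = 0, i.e. (r - 114)² = 0.
Repeated root r = 114; include an x factor for the second linearly independent solution.
General solution: y = (C₁ + C₂x)e^(114x).


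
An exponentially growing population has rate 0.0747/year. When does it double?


Exponential growth: P(t) = P₀ e^(0.0747t). Set P(t)/P₀ = 2: e^(0.0747t) = 2.
Solve: t = ln(2)/0.0747 ≈ 9.28 years.


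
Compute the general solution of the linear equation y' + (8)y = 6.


P(x) = 8, Q(x) = 6; integrating factor μ = e^(8x).
(μ y)' = 6e^(8x) ⇒ μ y = (3/4)e^(8x) + C.
Divide by μ: y = 3/4 + Ce^(-8x).


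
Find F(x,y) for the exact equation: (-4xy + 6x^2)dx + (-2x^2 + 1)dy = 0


Check exactness: ∂M/∂y = -4x and ∂N/∂x = -4x; equal, so the equation is exact.
Integrate M with respect to x (treating y as constant): ∫M dx = -2x^2y + 2x^3 + h(y).
Differentiate w.r.t. y and set equal to N: the x-dependent terms already match, leaving h'(y) = 1. Integrate: h(y) = y.
So F(x,y) = -2x^2y + y + 2x^3.
General solution: -2x^2y + y + 2x^3 = C.


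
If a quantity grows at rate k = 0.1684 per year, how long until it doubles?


Exponential growth: P(t) = P₀ e^(0.1684t). Set P(t)/P₀ = 2: e^(0.1684t) = 2.
Solve: t = ln(2)/0.1684 ≈ 4.12 years.


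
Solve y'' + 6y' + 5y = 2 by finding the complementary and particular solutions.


Characteristic roots of r² + 6r + 5 = 0 are -5, -1.
y_h = C₁e^(-5x) + C₂e^(-x).
Forcing exponent 0 is not a characteristic root; try y_p = A.
Substitute: A·(0 + (6)·0 + (5)) = A·5 = 2, so A = 2/5.
General solution: y = C₁e^(-5x) + C₂e^(-x) + 2/5.


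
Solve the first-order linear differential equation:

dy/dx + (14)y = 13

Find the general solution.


P(x) = 14, Q(x) = 13; integrating factor μ = e^(14x).
(μ y)' = 13e^(14x) ⇒ μ y = (13/14)e^(14x) + C.
Divide by μ: y = 13/14 + Ce^(-14x).


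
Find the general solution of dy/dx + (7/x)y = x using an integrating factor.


P(x) = 7/x ⇒ μ = x^7.
(x^7 y)' = x^8 ⇒ x^7 y = x^9/(9) + C.
Solve for y: y = (1/9)x^2 + C/x^7.


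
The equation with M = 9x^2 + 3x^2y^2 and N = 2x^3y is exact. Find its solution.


Check exactness: ∂M/∂y = 6x^2y and ∂N/∂x = 6x^2y; equal, so the equation is exact.
Integrate M with respect to x (treating y as constant): ∫M dx = 3x^3 + x^3y^2 + h(y).
Differentiate w.r.t. y and set equal to N: all terms match, so h'(y) = 0 and h is a constant absorbed into C.
General solution: 3x^3 + x^3y^2 = C.


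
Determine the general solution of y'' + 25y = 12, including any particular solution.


Homogeneous part: r² + 25 = 0 ⇒ r = ±5i, so y_h = C₁cos(5x) + C₂sin(5x).
Try constant y_p = A; plug in: 25A = 12 ⇒ A = 12/25.
General solution: y = C₁cos(5x) + C₂sin(5x) + 12/25.


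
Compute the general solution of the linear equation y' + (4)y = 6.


P(x) = 4, Q(x) = 6; integrating factor μ = e^(4x).
(μ y)' = 6e^(4x) ⇒ μ y = (3/2)e^(4x) + C.
Divide by μ: y = 3/2 + Ce^(-4x).


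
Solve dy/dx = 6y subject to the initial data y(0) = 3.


General solution of y' = 6y is y = Ce^(6x).
Apply y(0) = 3: C = 3.
Particular solution: y = 3e^(6x).


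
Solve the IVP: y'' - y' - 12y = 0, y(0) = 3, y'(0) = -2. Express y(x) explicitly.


Characteristic roots of r² - r - 12 = 0 are 4, -3.
General solution y = c₁ e^(4x) + c₂ e^(-3x).
Apply y(0) = 3: c₁ + c₂ = 3. Apply y'(0) = -2: 4 c₁ - 3 c₂ = -2.
Solve: c₁ = 1, c₂ = 2.
Particular solution: y = e^(4x) + 2e^(-3x).


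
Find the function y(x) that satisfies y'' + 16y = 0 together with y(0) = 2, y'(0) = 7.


Characteristic roots of r² + 16 = 0 are ±4i, so y = C₁cos(4x) + C₂sin(4x).
Apply y(0) = 2: C₁ = 2. Differentiate and apply y'(0) = 7: 4·C₂ = 7, so C₂ = 7/4.
Particular solution: y = 2cos(4x) + (7/4)sin(4x).


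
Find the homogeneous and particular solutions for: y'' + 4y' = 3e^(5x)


Characteristic roots of r² + 4r = 0 are -4, 0.
y_h = C₁e^(-4x) + C₂.
Forcing exponent 5 is not a characteristic root; try y_p = Ae^(5x).
Substitute: A·(25 + (4)·5 + (0)) = A·45 = 3, so A = 1/15.
General solution: y = C₁e^(-4x) + C₂ + (1/15)e^(5x).


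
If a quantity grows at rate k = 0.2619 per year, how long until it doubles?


Exponential growth: P(t) = P₀ e^(0.2619t). Set P(t)/P₀ = 2: e^(0.2619t) = 2.
Solve: t = ln(2)/0.2619 ≈ 2.65 years.


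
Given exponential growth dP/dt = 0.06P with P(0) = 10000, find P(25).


The ODE dP/dt = 0.06P has solution P(t) = P(0)e^(0.06t).
Substitute P(0) = 10000 and t = 25: P(25) = 10000 e^(1.50) ≈ 44817.


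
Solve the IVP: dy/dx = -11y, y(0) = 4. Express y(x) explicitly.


General solution of y' = -11y is y = Ce^(-11x).
Apply y(0) = 4: C = 4.
Particular solution: y = 4e^(-11x).


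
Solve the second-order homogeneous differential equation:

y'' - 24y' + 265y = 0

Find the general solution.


Characteristic equation: r² - 24r + 265 = 0.
Discriminant is negative; roots r = 12 ± 11i (complex conjugate pair).
General solution uses e^(α x)(C₁ cos(β x) + C₂ sin(β x)): y = e^(12x)(C₁cos(11x) + C₂sin(11x)).


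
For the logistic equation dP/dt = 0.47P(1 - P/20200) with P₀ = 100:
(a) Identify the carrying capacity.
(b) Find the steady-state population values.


Logistic ODE dP/dt = 0.47P(1 - P/20200) has equilibria where dP/dt = 0, i.e. P = 0 or P = 20200.
The coefficient (1 - P/K) = 0 when P = K, identifying K = 20200 as the carrying capacity.
(a) K = 20200; (b) equilibria P = 0 and P = 20200.


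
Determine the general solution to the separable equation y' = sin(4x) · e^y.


Separate: e^(-y) dy = sin(4x) dx.
Integrate: -e^(-y) = -(1/4)cos(4x) + C₀.
Rearrange: e^(-y) = (1/4)cos(4x) + C.


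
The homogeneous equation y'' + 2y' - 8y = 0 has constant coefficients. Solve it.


Characteristic equation: r² + 2r - 8 = 0.
Factor: (r - 2)(r + 4) = 0 ⇒ r = 2, -4 (distinct real).
General solution: y = C₁e^(2x) + C₂e^(-4x).


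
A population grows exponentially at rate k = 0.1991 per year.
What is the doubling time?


Exponential growth: P(t) = P₀ e^(0.1991t). Set P(t)/P₀ = 2: e^(0.1991t) = 2.
Solve: t = ln(2)/0.1991 ≈ 3.48 years.


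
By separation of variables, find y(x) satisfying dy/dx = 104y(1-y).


Separate: dy/[y(1-y)] = 104 dx.
Partial fractions: 1/[y(1-y)] = 1/y + 1/(1-y).
Integrate: ln|y/(1-y)| = 104x + C₀.
Solve for y: y = 1/(1 + Ce^(-104x)).


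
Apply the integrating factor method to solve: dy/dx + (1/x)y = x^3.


P(x) = 1/x ⇒ μ = x^1.
(x^1 y)' = x^1·x^3 = x^4.
Integrate: x^1 y = x^5/(5) + C.
Solve for y: y = (1/5)x^4 + C/x^1.


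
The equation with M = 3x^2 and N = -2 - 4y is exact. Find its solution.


Check exactness: ∂M/∂y = 0 and ∂N/∂x = 0; equal, so the equation is exact.
Integrate M with respect to x (treating y as constant): ∫M dx = x^3 + h(y).
Differentiate w.r.t. y and set equal to N: the x-dependent terms already match, leaving h'(y) = -2 - 4y. Integrate: h(y) = -2y - 2y^2.
So F(x,y) = -2y - 2y^2 + x^3.
General solution: -2y - 2y^2 + x^3 = C.


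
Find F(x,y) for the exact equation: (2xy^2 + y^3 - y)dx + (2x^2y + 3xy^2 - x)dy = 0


Check exactness: ∂M/∂y = 4xy + 3y^2 - 1 and ∂N/∂x = 4xy + 3y^2 - 1; equal, so the equation is exact.
Integrate M with respect to x (treating y as constant): ∫M dx = x^2y^2 + xy^3 - xy + h(y).
Differentiate w.r.t. y and set equal to N: all terms match, so h'(y) = 0 and h is a constant absorbed into C.
General solution: x^2y^2 + xy^3 - xy = C.


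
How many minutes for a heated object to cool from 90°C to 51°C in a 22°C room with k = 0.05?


From T(t) = T_a + (T₀ - T_a)e^(-kt), set T(t) = 51:
(51 - 22) / (90 - 22) = e^(-0.05t), so t = -ln(0.426)/0.05 ≈ 17.0 minutes.


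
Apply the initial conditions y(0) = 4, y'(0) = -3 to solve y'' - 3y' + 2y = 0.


Characteristic roots of r² - 3r + 2 = 0 are 1, 2.
General solution y = c₁ e^(x) + c₂ e^(2x).
Apply y(0) = 4: c₁ + c₂ = 4. Apply y'(0) = -3: 1 c₁ + 2 c₂ = -3.
Solve: c₁ = 11, c₂ = -7.
Particular solution: y = 11e^(x) - 7e^(2x).


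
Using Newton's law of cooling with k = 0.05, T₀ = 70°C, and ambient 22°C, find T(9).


Newton's law: dT/dt = -k(T - T_a) has solution T(t) = T_a + (T₀ - T_a)e^(-kt).
Plug in T_a = 22, T₀ = 70, k = 0.05, t = 9: T(9) = 22 + (48)e^(-0.45) ≈ 52.6°C.


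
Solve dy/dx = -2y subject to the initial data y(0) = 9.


General solution of y' = -2y is y = Ce^(-2x).
Apply y(0) = 9: C = 9.
Particular solution: y = 9e^(-2x).


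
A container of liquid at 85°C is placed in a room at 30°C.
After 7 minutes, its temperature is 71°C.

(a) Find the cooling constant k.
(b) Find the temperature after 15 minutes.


Newton's law: T(t) = T_a + (T₀ - T_a)e^(-kt).
(a) Use T(7) = 71: (71 - 30)/(85 - 30) = e^(-k·7), so k = -ln(0.745)/7 ≈ 0.0420.
(b) Apply k to t = 15: T(15) = 30 + (55)e^(-0.629) ≈ 59.3°C.


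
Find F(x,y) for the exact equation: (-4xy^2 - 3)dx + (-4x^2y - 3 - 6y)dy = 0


Check exactness: ∂M/∂y = -8xy and ∂N/∂x = -8xy; equal, so the equation is exact.
Integrate M with respect to x (treating y as constant): ∫M dx = -2x^2y^2 - 3x + h(y).
Differentiate w.r.t. y and set equal to N: the x-dependent terms already match, leaving h'(y) = -3 - 6y. Integrate: h(y) = -3y - 3y^2.
So F(x,y) = -2x^2y^2 - 3y - 3x - 3y^2.
General solution: -2x^2y^2 - 3y - 3x - 3y^2 = C.


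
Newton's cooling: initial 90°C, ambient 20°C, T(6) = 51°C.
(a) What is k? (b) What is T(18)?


Newton's law: T(t) = T_a + (T₀ - T_a)e^(-kt).
(a) Use T(6) = 51: (51 - 20)/(90 - 20) = e^(-k·6), so k = -ln(0.443)/6 ≈ 0.1358.
(b) Apply k to t = 18: T(18) = 20 + (70)e^(-2.444) ≈ 26.1°C.


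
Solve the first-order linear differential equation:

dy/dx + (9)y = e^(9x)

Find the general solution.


P(x) = 9 ⇒ μ = e^(9x).
(μ y)' = e^(18x) ⇒ μ y = (1/18)e^(18x) + C.
Divide by μ: y = (1/18)e^(9x) + Ce^(-9x).


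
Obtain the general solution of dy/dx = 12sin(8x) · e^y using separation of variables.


Separate: e^(-y) dy = 12sin(8x) dx.
Integrate: -e^(-y) = -(3/2)cos(8x) + C₀.
Rearrange: e^(-y) = (3/2)cos(8x) + C.


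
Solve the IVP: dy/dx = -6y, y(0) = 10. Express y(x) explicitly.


General solution of y' = -6y is y = Ce^(-6x).
Apply y(0) = 10: C = 10.
Particular solution: y = 10e^(-6x).


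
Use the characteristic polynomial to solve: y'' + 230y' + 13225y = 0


Characteristic equation: r² + 230r + 13225 = 0, i.e. (r + 115)² = 0.
Repeated root r = -115; include an x factor for the second linearly independent solution.
General solution: y = (C₁ + C₂x)e^(-115x).


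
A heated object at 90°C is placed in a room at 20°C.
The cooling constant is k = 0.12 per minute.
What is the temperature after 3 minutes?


Newton's law: dT/dt = -k(T - T_a) has solution T(t) = T_a + (T₀ - T_a)e^(-kt).
Plug in T_a = 20, T₀ = 90, k = 0.12, t = 3: T(3) = 20 + (70)e^(-0.36) ≈ 68.8°C.


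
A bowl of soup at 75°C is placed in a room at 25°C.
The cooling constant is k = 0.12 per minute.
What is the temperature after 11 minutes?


Newton's law: dT/dt = -k(T - T_a) has solution T(t) = T_a + (T₀ - T_a)e^(-kt).
Plug in T_a = 25, T₀ = 75, k = 0.12, t = 11: T(11) = 25 + (50)e^(-1.32) ≈ 38.4°C.


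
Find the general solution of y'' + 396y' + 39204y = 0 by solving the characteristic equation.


Characteristic equation: r² + 396r + 39204 = 0, i.e. (r + 198)² = 0.
Repeated root r = -198; include an x factor for the second linearly independent solution.
General solution: y = (C₁ + C₂x)e^(-198x).


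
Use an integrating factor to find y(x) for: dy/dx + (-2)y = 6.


P(x) = -2 ⇒ μ = e^(-2x).
(μ y)' = 6e^(-2x) ⇒ μ y = -3e^(-2x) + C.
Divide by μ: y = -3 + Ce^(2x).


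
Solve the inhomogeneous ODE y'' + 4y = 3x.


Homogeneous: r² + 4 = 0 ⇒ r = ±2i, y_h = C₁cos(2x) + C₂sin(2x).
Polynomial forcing; try y_p = Ax + B. Then y_p'' + 4 y_p = 4(Ax + B) = 3x, so B = 0 and A = 3/4.
General solution: y = C₁cos(2x) + C₂sin(2x) + (3/4)x.


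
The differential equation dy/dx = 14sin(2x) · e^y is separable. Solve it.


Separate: e^(-y) dy = 14sin(2x) dx.
Integrate: -e^(-y) = -7cos(2x) + C₀.
Rearrange: e^(-y) = 7cos(2x) + C.


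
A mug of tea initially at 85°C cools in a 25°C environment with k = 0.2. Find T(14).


Newton's law: dT/dt = -k(T - T_a) has solution T(t) = T_a + (T₀ - T_a)e^(-kt).
Plug in T_a = 25, T₀ = 85, k = 0.2, t = 14: T(14) = 25 + (60)e^(-2.80) ≈ 28.6°C.


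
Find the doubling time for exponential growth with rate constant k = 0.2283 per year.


Exponential growth: P(t) = P₀ e^(0.2283t). Set P(t)/P₀ = 2: e^(0.2283t) = 2.
Solve: t = ln(2)/0.2283 ≈ 3.04 years.


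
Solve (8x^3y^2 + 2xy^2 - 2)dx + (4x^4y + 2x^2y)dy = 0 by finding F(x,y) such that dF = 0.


Check exactness: ∂M/∂y = 16x^3y + 4xy and ∂N/∂x = 16x^3y + 4xy; equal, so the equation is exact.
Integrate M with respect to x (treating y as constant): ∫M dx = 2x^4y^2 + x^2y^2 - 2x + h(y).
Differentiate w.r.t. y and set equal to N: all terms match, so h'(y) = 0 and h is a constant absorbed into C.
General solution: 2x^4y^2 + x^2y^2 - 2x = C.


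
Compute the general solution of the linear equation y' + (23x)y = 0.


P(x) = 23x ⇒ μ = e^((23/2)x²).
Q(x) = 0 so μ y is constant: y = Ce^(-(23/2)x²).


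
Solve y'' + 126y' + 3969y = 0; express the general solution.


Characteristic equation: r² + 126r + 3969 = 0, i.e. (r + 63)² = 0.
Repeated root r = -63; include an x factor for the second linearly independent solution.
General solution: y = (C₁ + C₂x)e^(-63x).


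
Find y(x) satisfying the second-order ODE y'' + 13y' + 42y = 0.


Characteristic equation: r² + 13r + 42 = 0.
Factor: (r + 7)(r + 6) = 0 ⇒ r = -7, -6 (distinct real).
General solution: y = C₁e^(-7x) + C₂e^(-6x).


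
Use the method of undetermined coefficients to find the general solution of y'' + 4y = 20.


Homogeneous part: r² + 4 = 0 ⇒ r = ±2i, so y_h = C₁cos(2x) + C₂sin(2x).
Try constant y_p = A; plug in: 4A = 20 ⇒ A = 5.
General solution: y = C₁cos(2x) + C₂sin(2x) + 5.


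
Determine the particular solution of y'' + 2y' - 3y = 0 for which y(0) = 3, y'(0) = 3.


Characteristic roots of r² + 2r - 3 = 0 are -3, 1.
General solution y = c₁ e^(-3x) + c₂ e^(x).
Apply y(0) = 3: c₁ + c₂ = 3. Apply y'(0) = 3: -3 c₁ + 1 c₂ = 3.
Solve: c₁ = 0, c₂ = 3.
Particular solution: y = 0e^(-3x) + 3e^(x).


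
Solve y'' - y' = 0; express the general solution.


Characteristic equation: r² - r = 0.
Factor: (r - 0)(r - 1) = 0 ⇒ r = 0, 1 (distinct real).
General solution: y = C₁ + C₂e^(x).


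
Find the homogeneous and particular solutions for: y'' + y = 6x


Homogeneous: r² + 1 = 0 ⇒ r = ±1i, y_h = C₁cos(x) + C₂sin(x).
Polynomial forcing; try y_p = Ax + B. Then y_p'' + 1 y_p = 1(Ax + B) = 6x, so B = 0 and A = 6.
General solution: y = C₁cos(x) + C₂sin(x) + 6x.


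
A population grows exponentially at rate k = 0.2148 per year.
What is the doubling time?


Exponential growth: P(t) = P₀ e^(0.2148t). Set P(t)/P₀ = 2: e^(0.2148t) = 2.
Solve: t = ln(2)/0.2148 ≈ 3.23 years.


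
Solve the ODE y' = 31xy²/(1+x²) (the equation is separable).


Separate: dy/y² = 31x/(1+x²) dx.
Integrate LHS: ∫ dy/y² = -1/y.
Integrate RHS via u = 1+x²: (31/2)ln(1+x²) + C.
Result: -1/y = (31/2)ln(1+x²) + C.


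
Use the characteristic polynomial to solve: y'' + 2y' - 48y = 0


Characteristic equation: r² + 2r - 48 = 0.
Factor: (r + 8)(r - 6) = 0 ⇒ r = -8, 6 (distinct real).
General solution: y = C₁e^(-8x) + C₂e^(6x).


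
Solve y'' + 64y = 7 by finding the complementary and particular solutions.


Homogeneous part: r² + 64 = 0 ⇒ r = ±8i, so y_h = C₁cos(8x) + C₂sin(8x).
Try constant y_p = A; plug in: 64A = 7 ⇒ A = 7/64.
General solution: y = C₁cos(8x) + C₂sin(8x) + 7/64.


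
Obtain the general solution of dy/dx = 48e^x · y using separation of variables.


Separate variables: dy/y = 48e^x dx.
Integrate: ln|y| = 48e^x + C₀.
Exponentiate: y = Ce^(48e^x).


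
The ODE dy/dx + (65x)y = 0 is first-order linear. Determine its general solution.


P(x) = 65x ⇒ μ = e^((65/2)x²).
Q(x) = 0 so μ y is constant: y = Ce^(-(65/2)x²).


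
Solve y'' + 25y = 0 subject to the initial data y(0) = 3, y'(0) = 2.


Characteristic roots of r² + 25 = 0 are ±5i, so y = C₁cos(5x) + C₂sin(5x).
Apply y(0) = 3: C₁ = 3. Differentiate and apply y'(0) = 2: 5·C₂ = 2, so C₂ = 2/5.
Particular solution: y = 3cos(5x) + (2/5)sin(5x).


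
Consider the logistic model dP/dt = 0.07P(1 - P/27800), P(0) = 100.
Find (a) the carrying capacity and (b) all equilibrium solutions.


Logistic ODE dP/dt = 0.07P(1 - P/27800) has equilibria where dP/dt = 0, i.e. P = 0 or P = 27800.
The coefficient (1 - P/K) = 0 when P = K, identifying K = 27800 as the carrying capacity.
(a) K = 27800; (b) equilibria P = 0 and P = 27800.


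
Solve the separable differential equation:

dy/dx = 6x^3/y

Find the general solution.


Separate variables: y dy = 6x^3 dx.
Integrate both sides: y²/2 = (3/2)x^4 + C₀.
Multiply by 2: y² = 3x^4 + C.


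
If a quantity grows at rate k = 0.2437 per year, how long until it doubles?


Exponential growth: P(t) = P₀ e^(0.2437t). Set P(t)/P₀ = 2: e^(0.2437t) = 2.
Solve: t = ln(2)/0.2437 ≈ 2.84 years.


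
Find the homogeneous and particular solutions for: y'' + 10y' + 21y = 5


Characteristic roots of r² + 10r + 21 = 0 are -3, -7.
y_h = C₁e^(-3x) + C₂e^(-7x).
Constant forcing; try y_p = A. Then 21A = 5 ⇒ A = 5/21.
General solution: y = C₁e^(-3x) + C₂e^(-7x) + 5/21.


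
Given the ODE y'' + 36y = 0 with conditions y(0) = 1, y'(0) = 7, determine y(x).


Characteristic roots of r² + 36 = 0 are ±6i, so y = C₁cos(6x) + C₂sin(6x).
Apply y(0) = 1: C₁ = 1. Differentiate and apply y'(0) = 7: 6·C₂ = 7, so C₂ = 7/6.
Particular solution: y = cos(6x) + (7/6)sin(6x).


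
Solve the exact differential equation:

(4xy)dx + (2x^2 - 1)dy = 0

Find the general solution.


Check exactness: ∂M/∂y = 4x and ∂N/∂x = 4x; equal, so the equation is exact.
Integrate M with respect to x (treating y as constant): ∫M dx = 2x^2y + h(y).
Differentiate w.r.t. y and set equal to N: the x-dependent terms already match, leaving h'(y) = -1. Integrate: h(y) = -y.
So F(x,y) = 2x^2y - y.
General solution: 2x^2y - y = C.


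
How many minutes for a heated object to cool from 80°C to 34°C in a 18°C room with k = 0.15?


From T(t) = T_a + (T₀ - T_a)e^(-kt), set T(t) = 34:
(34 - 18) / (80 - 18) = e^(-0.15t), so t = -ln(0.258)/0.15 ≈ 9.0 minutes.


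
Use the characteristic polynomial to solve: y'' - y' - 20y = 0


Characteristic equation: r² - r - 20 = 0.
Factor: (r - 5)(r + 4) = 0 ⇒ r = 5, -4 (distinct real).
General solution: y = C₁e^(5x) + C₂e^(-4x).


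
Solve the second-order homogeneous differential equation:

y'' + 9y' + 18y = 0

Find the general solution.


Characteristic equation: r² + 9r + 18 = 0.
Factor: (r + 3)(r + 6) = 0 ⇒ r = -3, -6 (distinct real).
General solution: y = C₁e^(-3x) + C₂e^(-6x).


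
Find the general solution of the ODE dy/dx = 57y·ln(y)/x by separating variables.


Separate: dy/[y ln(y)] = 57 dx/x.
Substitute u = ln(y): du/u = 57 dx/x.
Integrate: ln|ln(y)| = 57ln|x| + C₀, hence ln(y) = C·x^57.


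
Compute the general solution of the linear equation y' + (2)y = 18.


P(x) = 2, Q(x) = 18; integrating factor μ = e^(2x).
(μ y)' = 18e^(2x) ⇒ μ y = 9e^(2x) + C.
Divide by μ: y = 9 + Ce^(-2x).


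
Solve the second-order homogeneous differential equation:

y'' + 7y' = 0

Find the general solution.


Characteristic equation: r² + 7r = 0.
Factor: (r + 7)(r - 0) = 0 ⇒ r = -7, 0 (distinct real).
General solution: y = C₁e^(-7x) + C₂.


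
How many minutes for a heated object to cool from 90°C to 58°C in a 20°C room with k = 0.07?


From T(t) = T_a + (T₀ - T_a)e^(-kt), set T(t) = 58:
(58 - 20) / (90 - 20) = e^(-0.07t), so t = -ln(0.543)/0.07 ≈ 8.7 minutes.


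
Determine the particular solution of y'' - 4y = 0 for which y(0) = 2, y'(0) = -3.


Characteristic roots of r² - 4 = 0 are -2, 2.
General solution y = c₁ e^(-2x) + c₂ e^(2x).
Apply y(0) = 2: c₁ + c₂ = 2. Apply y'(0) = -3: -2 c₁ + 2 c₂ = -3.
Solve: c₁ = 7/4, c₂ = 1/4.
Particular solution: y = (7/4)e^(-2x) + (1/4)e^(2x).


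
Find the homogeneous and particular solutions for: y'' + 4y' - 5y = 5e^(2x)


Characteristic roots of r² + 4r - 5 = 0 are -5, 1.
y_h = C₁e^(-5x) + C₂e^(x).
Forcing exponent 2 is not a characteristic root; try y_p = Ae^(2x).
Substitute: A·(4 + (4)·2 + (-5)) = A·7 = 5, so A = 5/7.
General solution: y = C₁e^(-5x) + C₂e^(x) + (5/7)e^(2x).


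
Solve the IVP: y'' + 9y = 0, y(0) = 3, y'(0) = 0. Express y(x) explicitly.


Characteristic roots of r² + 9 = 0 are ±3i, so y = C₁cos(3x) + C₂sin(3x).
Apply y(0) = 3: C₁ = 3. Differentiate and apply y'(0) = 0: 3·C₂ = 0, so C₂ = 0.
Particular solution: y = 3cos(3x).


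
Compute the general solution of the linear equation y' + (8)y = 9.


P(x) = 8, Q(x) = 9; integrating factor μ = e^(8x).
(μ y)' = 9e^(8x) ⇒ μ y = (9/8)e^(8x) + C.
Divide by μ: y = 9/8 + Ce^(-8x).


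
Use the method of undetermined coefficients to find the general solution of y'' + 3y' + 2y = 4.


Characteristic roots of r² + 3r + 2 = 0 are -2, -1.
y_h = C₁e^(-2x) + C₂e^(-x).
Constant forcing; try y_p = A. Then 2A = 4 ⇒ A = 2.
General solution: y = C₁e^(-2x) + C₂e^(-x) + 2.


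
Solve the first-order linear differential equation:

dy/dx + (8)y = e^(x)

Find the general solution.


P(x) = 8 ⇒ μ = e^(8x).
(μ y)' = e^(9x) ⇒ μ y = e^(9x)/9 + C.
Divide by μ: y = (1/9)e^(x) + Ce^(-8x).


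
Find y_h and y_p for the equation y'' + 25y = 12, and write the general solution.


Homogeneous part: r² + 25 = 0 ⇒ r = ±5i, so y_h = C₁cos(5x) + C₂sin(5x).
Try constant y_p = A; plug in: 25A = 12 ⇒ A = 12/25.
General solution: y = C₁cos(5x) + C₂sin(5x) + 12/25.


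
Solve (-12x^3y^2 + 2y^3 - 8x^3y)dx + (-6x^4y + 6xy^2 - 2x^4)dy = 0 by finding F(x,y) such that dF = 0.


Check exactness: ∂M/∂y = -24x^3y + 6y^2 - 8x^3 and ∂N/∂x = -24x^3y + 6y^2 - 8x^3; equal, so the equation is exact.
Integrate M with respect to x (treating y as constant): ∫M dx = -3x^4y^2 + 2xy^3 - 2x^4y + h(y).
Differentiate w.r.t. y and set equal to N: all terms match, so h'(y) = 0 and h is a constant absorbed into C.
General solution: -3x^4y^2 + 2xy^3 - 2x^4y = C.


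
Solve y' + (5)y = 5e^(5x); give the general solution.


P(x) = 5 ⇒ μ = e^(5x).
(μ y)' = 5e^(10x) ⇒ μ y = (5/10)e^(10x) + C.
Divide by μ: y = (1/2)e^(5x) + Ce^(-5x).


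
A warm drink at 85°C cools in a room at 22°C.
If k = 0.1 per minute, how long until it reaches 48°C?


From T(t) = T_a + (T₀ - T_a)e^(-kt), set T(t) = 48:
(48 - 22) / (85 - 22) = e^(-0.1t), so t = -ln(0.413)/0.1 ≈ 8.9 minutes.


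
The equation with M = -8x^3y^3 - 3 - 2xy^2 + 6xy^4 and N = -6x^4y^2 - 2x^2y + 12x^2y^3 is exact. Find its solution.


Check exactness: ∂M/∂y = -24x^3y^2 - 4xy + 24xy^3 and ∂N/∂x = -24x^3y^2 - 4xy + 24xy^3; equal, so the equation is exact.
Integrate M with respect to x (treating y as constant): ∫M dx = -2x^4y^3 - 3x - x^2y^2 + 3x^2y^4 + h(y).
Differentiate w.r.t. y and set equal to N: all terms match, so h'(y) = 0 and h is a constant absorbed into C.
General solution: -2x^4y^3 - 3x - x^2y^2 + 3x^2y^4 = C.


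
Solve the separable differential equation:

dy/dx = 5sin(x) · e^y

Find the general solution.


Separate: e^(-y) dy = 5sin(x) dx.
Integrate: -e^(-y) = -5cos(x) + C₀.
Rearrange: e^(-y) = 5cos(x) + C.


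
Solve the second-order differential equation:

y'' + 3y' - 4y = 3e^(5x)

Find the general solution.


Characteristic roots of r² + 3r - 4 = 0 are -4, 1.
y_h = C₁e^(-4x) + C₂e^(x).
Forcing exponent 5 is not a characteristic root; try y_p = Ae^(5x).
Substitute: A·(25 + (3)·5 + (-4)) = A·36 = 3, so A = 1/12.
General solution: y = C₁e^(-4x) + C₂e^(x) + (1/12)e^(5x).


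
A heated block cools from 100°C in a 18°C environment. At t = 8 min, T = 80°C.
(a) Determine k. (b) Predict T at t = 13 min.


Newton's law: T(t) = T_a + (T₀ - T_a)e^(-kt).
(a) Use T(8) = 80: (80 - 18)/(100 - 18) = e^(-k·8), so k = -ln(0.756)/8 ≈ 0.0349.
(b) Apply k to t = 13: T(13) = 18 + (82)e^(-0.454) ≈ 70.1°C.


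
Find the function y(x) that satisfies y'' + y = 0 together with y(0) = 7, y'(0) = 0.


Characteristic roots of r² + 1 = 0 are ±1i, so y = C₁cos(x) + C₂sin(x).
Apply y(0) = 7: C₁ = 7. Differentiate and apply y'(0) = 0: 1·C₂ = 0, so C₂ = 0.
Particular solution: y = 7cos(x).


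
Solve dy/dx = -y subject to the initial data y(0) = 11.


General solution of y' = -y is y = Ce^(-x).
Apply y(0) = 11: C = 11.
Particular solution: y = 11e^(-x).


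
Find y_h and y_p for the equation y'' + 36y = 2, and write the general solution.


Homogeneous part: r² + 36 = 0 ⇒ r = ±6i, so y_h = C₁cos(6x) + C₂sin(6x).
Try constant y_p = A; plug in: 36A = 2 ⇒ A = 1/18.
General solution: y = C₁cos(6x) + C₂sin(6x) + 1/18.


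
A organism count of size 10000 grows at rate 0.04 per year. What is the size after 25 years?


The ODE dP/dt = 0.04P has solution P(t) = P(0)e^(0.04t).
Substitute P(0) = 10000 and t = 25: P(25) = 10000 e^(1.00) ≈ 27183.


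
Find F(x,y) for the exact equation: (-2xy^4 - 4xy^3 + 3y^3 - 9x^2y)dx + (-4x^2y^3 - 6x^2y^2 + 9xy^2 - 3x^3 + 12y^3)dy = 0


Check exactness: ∂M/∂y = -8xy^3 - 12xy^2 + 9y^2 - 9x^2 and ∂N/∂x = -8xy^3 - 12xy^2 + 9y^2 - 9x^2; equal, so the equation is exact.
Integrate M with respect to x (treating y as constant): ∫M dx = -x^2y^4 - 2x^2y^3 + 3xy^3 - 3x^3y + h(y).
Differentiate w.r.t. y and set equal to N: the x-dependent terms already match, leaving h'(y) = 12y^3. Integrate: h(y) = 3y^4.
So F(x,y) = -x^2y^4 - 2x^2y^3 + 3xy^3 - 3x^3y + 3y^4.
General solution: -x^2y^4 - 2x^2y^3 + 3xy^3 - 3x^3y + 3y^4 = C.


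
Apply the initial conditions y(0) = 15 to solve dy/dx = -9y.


General solution of y' = -9y is y = Ce^(-9x).
Apply y(0) = 15: C = 15.
Particular solution: y = 15e^(-9x).


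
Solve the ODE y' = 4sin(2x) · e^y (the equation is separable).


Separate: e^(-y) dy = 4sin(2x) dx.
Integrate: -e^(-y) = -2cos(2x) + C₀.
Rearrange: e^(-y) = 2cos(2x) + C.


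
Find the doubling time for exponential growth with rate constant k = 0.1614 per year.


Exponential growth: P(t) = P₀ e^(0.1614t). Set P(t)/P₀ = 2: e^(0.1614t) = 2.
Solve: t = ln(2)/0.1614 ≈ 4.29 years.


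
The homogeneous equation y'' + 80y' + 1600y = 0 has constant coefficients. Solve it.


Characteristic equation: r² + 80r + 1600 = 0, i.e. (r + 40)² = 0.
Repeated root r = -40; include an x factor for the second linearly independent solution.
General solution: y = (C₁ + C₂x)e^(-40x).


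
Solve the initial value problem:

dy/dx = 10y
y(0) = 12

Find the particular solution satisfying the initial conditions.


General solution of y' = 10y is y = Ce^(10x).
Apply y(0) = 12: C = 12.
Particular solution: y = 12e^(10x).


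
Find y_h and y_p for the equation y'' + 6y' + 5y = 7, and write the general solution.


Characteristic roots of r² + 6r + 5 = 0 are -1, -5.
y_h = C₁e^(-x) + C₂e^(-5x).
Constant forcing; try y_p = A. Then 5A = 7 ⇒ A = 7/5.
General solution: y = C₁e^(-x) + C₂e^(-5x) + 7/5.


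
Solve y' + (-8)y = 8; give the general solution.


P(x) = -8 ⇒ μ = e^(-8x).
(μ y)' = 8e^(-8x) ⇒ μ y = -e^(-8x) + C.
Divide by μ: y = -1 + Ce^(8x).


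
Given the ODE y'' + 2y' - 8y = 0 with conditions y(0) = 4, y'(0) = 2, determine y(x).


Characteristic roots of r² + 2r - 8 = 0 are -4, 2.
General solution y = c₁ e^(-4x) + c₂ e^(2x).
Apply y(0) = 4: c₁ + c₂ = 4. Apply y'(0) = 2: -4 c₁ + 2 c₂ = 2.
Solve: c₁ = 1, c₂ = 3.
Particular solution: y = e^(-4x) + 3e^(2x).


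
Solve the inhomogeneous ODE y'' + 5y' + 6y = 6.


Characteristic roots of r² + 5r + 6 = 0 are -2, -3.
y_h = C₁e^(-2x) + C₂e^(-3x).
Constant forcing; try y_p = A. Then 6A = 6 ⇒ A = 1.
General solution: y = C₁e^(-2x) + C₂e^(-3x) + 1.


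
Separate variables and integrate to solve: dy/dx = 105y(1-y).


Separate: dy/[y(1-y)] = 105 dx.
Partial fractions: 1/[y(1-y)] = 1/y + 1/(1-y).
Integrate: ln|y/(1-y)| = 105x + C₀.
Solve for y: y = 1/(1 + Ce^(-105x)).


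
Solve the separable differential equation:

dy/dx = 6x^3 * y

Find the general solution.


Separate variables: dy/y = 6x^3 dx.
Integrate: ln|y| = (3/2)x^4 + C₀.
Exponentiate: y = Ce^((3/2)x^4).


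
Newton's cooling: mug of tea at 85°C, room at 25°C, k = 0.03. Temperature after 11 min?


Newton's law: dT/dt = -k(T - T_a) has solution T(t) = T_a + (T₀ - T_a)e^(-kt).
Plug in T_a = 25, T₀ = 85, k = 0.03, t = 11: T(11) = 25 + (60)e^(-0.33) ≈ 68.1°C.


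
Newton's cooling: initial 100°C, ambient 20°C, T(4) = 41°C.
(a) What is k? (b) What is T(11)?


Newton's law: T(t) = T_a + (T₀ - T_a)e^(-kt).
(a) Use T(4) = 41: (41 - 20)/(100 - 20) = e^(-k·4), so k = -ln(0.263)/4 ≈ 0.3344.
(b) Apply k to t = 11: T(11) = 20 + (80)e^(-3.678) ≈ 22.0°C.


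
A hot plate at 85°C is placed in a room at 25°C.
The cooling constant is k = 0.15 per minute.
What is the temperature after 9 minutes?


Newton's law: dT/dt = -k(T - T_a) has solution T(t) = T_a + (T₀ - T_a)e^(-kt).
Plug in T_a = 25, T₀ = 85, k = 0.15, t = 9: T(9) = 25 + (60)e^(-1.35) ≈ 40.6°C.


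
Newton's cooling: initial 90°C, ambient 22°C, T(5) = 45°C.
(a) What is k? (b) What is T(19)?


Newton's law: T(t) = T_a + (T₀ - T_a)e^(-kt).
(a) Use T(5) = 45: (45 - 22)/(90 - 22) = e^(-k·5), so k = -ln(0.338)/5 ≈ 0.2168.
(b) Apply k to t = 19: T(19) = 22 + (68)e^(-4.119) ≈ 23.1°C.


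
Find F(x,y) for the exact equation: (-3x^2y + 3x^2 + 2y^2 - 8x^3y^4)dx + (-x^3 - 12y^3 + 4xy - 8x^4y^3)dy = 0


Check exactness: ∂M/∂y = -3x^2 + 4y - 32x^3y^3 and ∂N/∂x = -3x^2 + 4y - 32x^3y^3; equal, so the equation is exact.
Integrate M with respect to x (treating y as constant): ∫M dx = -x^3y + x^3 + 2xy^2 - 2x^4y^4 + h(y).
Differentiate w.r.t. y and set equal to N: the x-dependent terms already match, leaving h'(y) = -12y^3. Integrate: h(y) = -3y^4.
So F(x,y) = -x^3y + x^3 - 3y^4 + 2xy^2 - 2x^4y^4.
General solution: -x^3y + x^3 - 3y^4 + 2xy^2 - 2x^4y^4 = C.


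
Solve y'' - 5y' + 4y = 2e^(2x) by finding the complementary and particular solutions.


Characteristic roots of r² - 5r + 4 = 0 are 4, 1.
y_h = C₁e^(4x) + C₂e^(x).
Forcing exponent 2 is not a characteristic root; try y_p = Ae^(2x).
Substitute: A·(4 + (-5)·2 + (4)) = A·-2 = 2, so A = -1.
General solution: y = C₁e^(4x) + C₂e^(x) - e^(2x).


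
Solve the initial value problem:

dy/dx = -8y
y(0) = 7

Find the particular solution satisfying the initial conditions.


General solution of y' = -8y is y = Ce^(-8x).
Apply y(0) = 7: C = 7.
Particular solution: y = 7e^(-8x).


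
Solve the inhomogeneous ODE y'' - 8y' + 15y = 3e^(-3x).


Characteristic roots of r² - 8r + 15 = 0 are 5, 3.
y_h = C₁e^(5x) + C₂e^(3x).
Forcing exponent -3 is not a characteristic root; try y_p = Ae^(-3x).
Substitute: A·(9 + (-8)·-3 + (15)) = A·48 = 3, so A = 1/16.
General solution: y = C₁e^(5x) + C₂e^(3x) + (1/16)e^(-3x).


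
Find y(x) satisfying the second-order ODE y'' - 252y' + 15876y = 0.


Characteristic equation: r² - 252r + 15876 = 0, i.e. (r - 126)² = 0.
Repeated root r = 126; include an x factor for the second linearly independent solution.
General solution: y = (C₁ + C₂x)e^(126x).


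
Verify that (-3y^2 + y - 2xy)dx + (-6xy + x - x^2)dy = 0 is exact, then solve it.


Check exactness: ∂M/∂y = -6y + 1 - 2x and ∂N/∂x = -6y + 1 - 2x; equal, so the equation is exact.
Integrate M with respect to x (treating y as constant): ∫M dx = -3xy^2 + xy - x^2y + h(y).
Differentiate w.r.t. y and set equal to N: all terms match, so h'(y) = 0 and h is a constant absorbed into C.
General solution: -3xy^2 + xy - x^2y = C.


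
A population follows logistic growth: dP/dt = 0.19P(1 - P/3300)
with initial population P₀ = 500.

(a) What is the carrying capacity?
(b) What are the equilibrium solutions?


Logistic ODE dP/dt = 0.19P(1 - P/3300) has equilibria where dP/dt = 0, i.e. P = 0 or P = 3300.
The coefficient (1 - P/K) = 0 when P = K, identifying K = 3300 as the carrying capacity.
(a) K = 3300; (b) equilibria P = 0 and P = 3300.


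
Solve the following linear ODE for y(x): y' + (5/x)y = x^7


P(x) = 5/x ⇒ μ = x^5.
(x^5 y)' = x^5·x^7 = x^12.
Integrate: x^5 y = x^13/(13) + C.
Solve for y: y = (1/13)x^8 + C/x^5.


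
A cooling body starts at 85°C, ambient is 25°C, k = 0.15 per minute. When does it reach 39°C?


From T(t) = T_a + (T₀ - T_a)e^(-kt), set T(t) = 39:
(39 - 25) / (85 - 25) = e^(-0.15t), so t = -ln(0.233)/0.15 ≈ 9.7 minutes.


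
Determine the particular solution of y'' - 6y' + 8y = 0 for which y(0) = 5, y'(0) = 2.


Characteristic roots of r² - 6r + 8 = 0 are 2, 4.
General solution y = c₁ e^(2x) + c₂ e^(4x).
Apply y(0) = 5: c₁ + c₂ = 5. Apply y'(0) = 2: 2 c₁ + 4 c₂ = 2.
Solve: c₁ = 9, c₂ = -4.
Particular solution: y = 9e^(2x) - 4e^(4x).


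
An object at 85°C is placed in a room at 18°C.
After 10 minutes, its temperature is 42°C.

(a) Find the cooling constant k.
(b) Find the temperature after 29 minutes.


Newton's law: T(t) = T_a + (T₀ - T_a)e^(-kt).
(a) Use T(10) = 42: (42 - 18)/(85 - 18) = e^(-k·10), so k = -ln(0.358)/10 ≈ 0.1027.
(b) Apply k to t = 29: T(29) = 18 + (67)e^(-2.977) ≈ 21.4°C.


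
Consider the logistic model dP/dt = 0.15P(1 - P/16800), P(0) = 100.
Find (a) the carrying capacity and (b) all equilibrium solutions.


Logistic ODE dP/dt = 0.15P(1 - P/16800) has equilibria where dP/dt = 0, i.e. P = 0 or P = 16800.
The coefficient (1 - P/K) = 0 when P = K, identifying K = 16800 as the carrying capacity.
(a) K = 16800; (b) equilibria P = 0 and P = 16800.


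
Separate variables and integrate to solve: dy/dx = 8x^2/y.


Separate variables: y dy = 8x^2 dx.
Integrate both sides: y²/2 = (8/3)x^3 + C₀.
Multiply by 2: y² = (16/3)x^3 + C.


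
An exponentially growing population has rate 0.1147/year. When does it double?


Exponential growth: P(t) = P₀ e^(0.1147t). Set P(t)/P₀ = 2: e^(0.1147t) = 2.
Solve: t = ln(2)/0.1147 ≈ 6.04 years.


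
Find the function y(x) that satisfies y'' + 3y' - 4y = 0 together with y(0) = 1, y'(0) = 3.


Characteristic roots of r² + 3r - 4 = 0 are 1, -4.
General solution y = c₁ e^(x) + c₂ e^(-4x).
Apply y(0) = 1: c₁ + c₂ = 1. Apply y'(0) = 3: 1 c₁ - 4 c₂ = 3.
Solve: c₁ = 7/5, c₂ = -2/5.
Particular solution: y = (7/5)e^(x) - (2/5)e^(-4x).


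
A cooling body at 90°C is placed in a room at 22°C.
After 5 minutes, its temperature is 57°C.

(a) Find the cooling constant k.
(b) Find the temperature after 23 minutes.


Newton's law: T(t) = T_a + (T₀ - T_a)e^(-kt).
(a) Use T(5) = 57: (57 - 22)/(90 - 22) = e^(-k·5), so k = -ln(0.515)/5 ≈ 0.1328.
(b) Apply k to t = 23: T(23) = 22 + (68)e^(-3.055) ≈ 25.2°C.


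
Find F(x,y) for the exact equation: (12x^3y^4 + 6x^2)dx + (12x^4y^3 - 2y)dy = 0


Check exactness: ∂M/∂y = 48x^3y^3 and ∂N/∂x = 48x^3y^3; equal, so the equation is exact.
Integrate M with respect to x (treating y as constant): ∫M dx = 3x^4y^4 + 2x^3 + h(y).
Differentiate w.r.t. y and set equal to N: the x-dependent terms already match, leaving h'(y) = -2y. Integrate: h(y) = -y^2.
So F(x,y) = 3x^4y^4 - y^2 + 2x^3.
General solution: 3x^4y^4 - y^2 + 2x^3 = C.


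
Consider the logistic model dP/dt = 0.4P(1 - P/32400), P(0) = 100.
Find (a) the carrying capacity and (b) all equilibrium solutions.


Logistic ODE dP/dt = 0.4P(1 - P/32400) has equilibria where dP/dt = 0, i.e. P = 0 or P = 32400.
The coefficient (1 - P/K) = 0 when P = K, identifying K = 32400 as the carrying capacity.
(a) K = 32400; (b) equilibria P = 0 and P = 32400.
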